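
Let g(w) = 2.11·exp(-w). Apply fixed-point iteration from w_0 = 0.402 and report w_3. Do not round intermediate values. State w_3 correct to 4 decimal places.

w_1 = g(0.402000) = 1.411549
w_2 = g(1.411549) = 0.514345
w_3 = g(0.514345) = 1.261553

1.2616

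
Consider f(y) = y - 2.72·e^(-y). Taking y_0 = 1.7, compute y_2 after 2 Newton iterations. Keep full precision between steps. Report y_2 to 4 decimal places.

0.9976

Newton update: y ← y − f(y)/f'(y).
f'(y) = 1 + 2.72·e^(-y)
y_0 = 1.700000: f = 1.203101, f' = 1.496899 → y_1 = 1.700000 - (1.203101)/(1.496899) = 0.896271
y_1 = 0.896271: f = -0.213729, f' = 2.110001 → y_2 = 0.896271 - (-0.213729)/(2.110001) = 0.997565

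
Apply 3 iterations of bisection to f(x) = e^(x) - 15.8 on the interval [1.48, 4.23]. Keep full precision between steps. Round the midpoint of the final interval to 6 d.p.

2.683125

f(1.480000) = -11.407054, f(4.230000) = 52.917232 (opposite signs)
step 1: m = 2.855000, f(m) = 1.574437 > 0 → root in [1.480000, 2.855000]
step 2: m = 2.167500, f(m) = -7.063584 < 0 → root in [2.167500, 2.855000]
step 3: m = 2.511250, f(m) = -3.479679 < 0 → root in [2.511250, 2.855000]
Midpoint of [2.511250, 2.855000] = 2.683125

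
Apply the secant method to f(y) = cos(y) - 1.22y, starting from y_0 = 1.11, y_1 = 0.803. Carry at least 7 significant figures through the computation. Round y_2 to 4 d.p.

f(y_0) = -0.909538, f(y_1) = -0.285108
y_2 = 0.803000 - (-0.285108)·(0.803000 - 1.110000)/(-0.285108 - (-0.909538)) = 0.662827; f(y_2) = -0.020393

0.6628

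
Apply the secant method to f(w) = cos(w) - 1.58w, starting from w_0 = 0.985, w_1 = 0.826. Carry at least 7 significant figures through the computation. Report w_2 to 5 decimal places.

0.56088

Secant update: w_(k+1) = w_k − f(w_k)·(w_k − w_(k-1))/(f(w_k) − f(w_(k-1))).
f(w_0) = -1.003437, f(w_1) = -0.627258
w_2 = 0.826000 - (-0.627258)·(0.826000 - 0.985000)/(-0.627258 - (-1.003437)) = 0.560876; f(w_2) = -0.039395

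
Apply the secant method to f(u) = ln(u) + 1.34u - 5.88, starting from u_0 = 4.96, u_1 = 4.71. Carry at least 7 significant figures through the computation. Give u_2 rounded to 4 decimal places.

3.4293

f(u_0) = 2.367806, f(u_1) = 1.981088
u_2 = 4.710000 - (1.981088)·(4.710000 - 4.960000)/(1.981088 - (2.367806)) = 3.429294; f(u_2) = -0.052392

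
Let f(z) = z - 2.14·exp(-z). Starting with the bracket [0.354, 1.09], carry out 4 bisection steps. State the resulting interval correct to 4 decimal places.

[0.8600, 0.9060]

f(0.354000) = -1.148012, f(1.090000) = 0.370497 (opposite signs)
step 1: m = 0.722000, f(m) = -0.317569 < 0 → root in [0.722000, 1.090000]
step 2: m = 0.906000, f(m) = 0.041146 > 0 → root in [0.722000, 0.906000]
step 3: m = 0.814000, f(m) = -0.134196 < 0 → root in [0.814000, 0.906000]
step 4: m = 0.860000, f(m) = -0.045567 < 0 → root in [0.860000, 0.906000]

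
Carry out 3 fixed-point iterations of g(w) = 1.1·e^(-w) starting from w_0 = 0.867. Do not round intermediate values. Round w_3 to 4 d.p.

w_1 = g(0.867000) = 0.462231
w_2 = g(0.462231) = 0.692864
w_3 = g(0.692864) = 0.550156

0.5502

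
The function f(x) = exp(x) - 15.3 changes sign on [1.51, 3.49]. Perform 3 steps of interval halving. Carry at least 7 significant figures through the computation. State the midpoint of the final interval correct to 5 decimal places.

f(1.510000) = -10.773269, f(3.490000) = 17.485948 (opposite signs)
step 1: m = 2.500000, f(m) = -3.117506 < 0 → root in [2.500000, 3.490000]
step 2: m = 2.995000, f(m) = 4.685360 > 0 → root in [2.500000, 2.995000]
step 3: m = 2.747500, f(m) = 0.303574 > 0 → root in [2.500000, 2.747500]
Midpoint of [2.500000, 2.747500] = 2.623750

2.62375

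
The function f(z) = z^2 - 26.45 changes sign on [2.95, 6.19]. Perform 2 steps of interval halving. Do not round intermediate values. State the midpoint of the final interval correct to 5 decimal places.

f(2.950000) = -17.747500, f(6.190000) = 11.866100 (opposite signs)
step 1: m = 4.570000, f(m) = -5.565100 < 0 → root in [4.570000, 6.190000]
step 2: m = 5.380000, f(m) = 2.494400 > 0 → root in [4.570000, 5.380000]
Midpoint of [4.570000, 5.380000] = 4.975000

4.97500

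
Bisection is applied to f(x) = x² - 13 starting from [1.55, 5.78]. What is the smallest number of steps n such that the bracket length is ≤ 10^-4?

16

Initial width b − a = 5.78 − 1.55 = 4.230000.
After n steps the width is (b−a)/2^n; need (b−a)/2^n ≤ 10^-4.
So n ≥ log₂(4.230000/10^-4) = log₂(42300.0000) ≈ 15.3684.
Hence n = 16.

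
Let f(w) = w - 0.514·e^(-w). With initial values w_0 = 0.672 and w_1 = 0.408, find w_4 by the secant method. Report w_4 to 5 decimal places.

0.35897

Secant update: w_(k+1) = w_k − f(w_k)·(w_k − w_(k-1))/(f(w_k) − f(w_(k-1))).
f(w_0) = 0.409507, f(w_1) = 0.066201
w_2 = 0.408000 - (0.066201)·(0.408000 - 0.672000)/(0.066201 - (0.409507)) = 0.357092; f(w_2) = -0.002558
w_3 = 0.357092 - (-0.002558)·(0.357092 - 0.408000)/(-0.002558 - (0.066201)) = 0.358986; f(w_3) = 0.000016
w_4 = 0.358986 - (0.000016)·(0.358986 - 0.357092)/(0.000016 - (-0.002558)) = 0.358974; f(w_4) = 0.000000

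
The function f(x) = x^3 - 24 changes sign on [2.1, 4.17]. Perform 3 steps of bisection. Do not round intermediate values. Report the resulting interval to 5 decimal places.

f(2.100000) = -14.739000, f(4.170000) = 48.511713 (opposite signs)
step 1: m = 3.135000, f(m) = 6.811485 > 0 → root in [2.100000, 3.135000]
step 2: m = 2.617500, f(m) = -6.066706 < 0 → root in [2.617500, 3.135000]
step 3: m = 2.876250, f(m) = -0.205319 < 0 → root in [2.876250, 3.135000]

[2.87625, 3.13500]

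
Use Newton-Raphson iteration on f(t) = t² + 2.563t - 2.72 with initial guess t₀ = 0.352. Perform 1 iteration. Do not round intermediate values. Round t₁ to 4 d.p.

0.8705

f'(t) = 2t + 2.563
t_0 = 0.352000: f = -1.693920, f' = 3.267000 → t_1 = 0.352000 - (-1.693920)/(3.267000) = 0.870494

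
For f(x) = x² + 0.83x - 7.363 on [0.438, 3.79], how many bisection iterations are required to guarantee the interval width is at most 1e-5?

Initial width b − a = 3.79 − 0.438 = 3.352000.
After n steps the width is (b−a)/2^n; need (b−a)/2^n ≤ 1e-5.
So n ≥ log₂(3.352000/1e-5) = log₂(335200.0000) ≈ 18.3547.
Hence n = 19.

19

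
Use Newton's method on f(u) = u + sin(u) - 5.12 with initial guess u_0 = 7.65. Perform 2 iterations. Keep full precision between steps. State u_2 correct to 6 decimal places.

6.093304

Newton update: u ← u − f(u)/f'(u).
f'(u) = 1 + cos(u)
u_0 = 7.650000: f = 3.509268, f' = 1.202570 → u_1 = 7.650000 - (3.509268)/(1.202570) = 4.731860
u_1 = 4.731860: f = -1.387951, f' = 1.019470 → u_2 = 4.731860 - (-1.387951)/(1.019470) = 6.093304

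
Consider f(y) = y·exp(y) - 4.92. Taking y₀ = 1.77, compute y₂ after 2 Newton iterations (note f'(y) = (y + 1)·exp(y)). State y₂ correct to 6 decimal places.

Newton update: y ← y − f(y)/f'(y).
y_0 = 1.770000: f = 5.471410, f' = 16.262264 → y_1 = 1.770000 - (5.471410)/(16.262264) = 1.433552
y_1 = 1.433552: f = 1.091696, f' = 10.205263 → y_2 = 1.433552 - (1.091696)/(10.205263) = 1.326578

1.326578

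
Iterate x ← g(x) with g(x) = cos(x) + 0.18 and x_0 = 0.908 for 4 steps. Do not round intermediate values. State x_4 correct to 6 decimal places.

x_1 = g(0.908000) = 0.795324
x_2 = g(0.795324) = 0.880054
x_3 = g(0.880054) = 0.817110
x_4 = g(0.817110) = 0.864332

0.864332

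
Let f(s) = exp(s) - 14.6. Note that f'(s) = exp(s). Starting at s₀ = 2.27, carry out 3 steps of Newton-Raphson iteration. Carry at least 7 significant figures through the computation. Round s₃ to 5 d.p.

s_0 = 2.270000: f = -4.920599, f' = 9.679401 → s_1 = 2.270000 - (-4.920599)/(9.679401) = 2.778358
s_1 = 2.778358: f = 1.492572, f' = 16.092572 → s_2 = 2.778358 - (1.492572)/(16.092572) = 2.685609
s_2 = 2.685609: f = 0.067126, f' = 14.667126 → s_3 = 2.685609 - (0.067126)/(14.667126) = 2.681032

2.68103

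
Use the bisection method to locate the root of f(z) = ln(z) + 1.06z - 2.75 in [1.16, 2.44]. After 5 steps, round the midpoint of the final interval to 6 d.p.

f(1.160000) = -1.371980, f(2.440000) = 0.728398 (opposite signs)
step 1: m = 1.800000, f(m) = -0.254213 < 0 → root in [1.800000, 2.440000]
step 2: m = 2.120000, f(m) = 0.248616 > 0 → root in [1.800000, 2.120000]
step 3: m = 1.960000, f(m) = 0.000544 > 0 → root in [1.800000, 1.960000]
step 4: m = 1.880000, f(m) = -0.125928 < 0 → root in [1.880000, 1.960000]
step 5: m = 1.920000, f(m) = -0.062475 < 0 → root in [1.920000, 1.960000]
Midpoint of [1.920000, 1.960000] = 1.940000

1.940000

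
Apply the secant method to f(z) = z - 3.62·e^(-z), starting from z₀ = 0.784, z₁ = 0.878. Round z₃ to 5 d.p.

f(z_0) = -0.868805, f(z_1) = -0.626520
z_2 = 0.878000 - (-0.626520)·(0.878000 - 0.784000)/(-0.626520 - (-0.868805)) = 1.121073; f(z_2) = -0.058794
z_3 = 1.121073 - (-0.058794)·(1.121073 - 0.878000)/(-0.058794 - (-0.626520)) = 1.146245; f(z_3) = -0.004292

1.14625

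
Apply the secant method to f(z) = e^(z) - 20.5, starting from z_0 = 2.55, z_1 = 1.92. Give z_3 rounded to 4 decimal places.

2.8169

f(z_0) = -7.692896, f(z_1) = -13.679042
z_2 = 1.920000 - (-13.679042)·(1.920000 - 2.550000)/(-13.679042 - (-7.692896)) = 3.359624; f(z_2) = 8.278357
z_3 = 3.359624 - (8.278357)·(3.359624 - 1.920000)/(8.278357 - (-13.679042)) = 2.816858; f(z_3) = -3.775778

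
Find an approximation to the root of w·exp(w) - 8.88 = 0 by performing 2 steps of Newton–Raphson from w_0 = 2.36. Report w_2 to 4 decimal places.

f'(w) = (w + 1)·exp(w)
w_0 = 2.360000: f = 16.114645, f' = 35.585597 → w_1 = 2.360000 - (16.114645)/(35.585597) = 1.907158
w_1 = 1.907158: f = 3.962661, f' = 19.576586 → w_2 = 1.907158 - (3.962661)/(19.576586) = 1.704740

1.7047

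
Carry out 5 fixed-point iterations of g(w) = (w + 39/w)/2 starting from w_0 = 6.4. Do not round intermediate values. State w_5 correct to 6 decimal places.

w_1 = g(6.400000) = 6.246875
w_2 = g(6.246875) = 6.244998
w_3 = g(6.244998) = 6.244998
w_4 = g(6.244998) = 6.244998
w_5 = g(6.244998) = 6.244998

6.244998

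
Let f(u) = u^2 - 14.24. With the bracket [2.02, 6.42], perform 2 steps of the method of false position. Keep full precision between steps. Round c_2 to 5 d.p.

False-position update: c = (a·f(b) − b·f(a))/(f(b) − f(a)); replace the endpoint whose sign matches f(c).
f(2.020000) = -10.159600, f(6.420000) = 26.976400
step 1: c = 3.223744, f(c) = -3.847474 < 0 → new bracket [3.223744, 6.420000]
step 2: c = 3.622705, f(c) = -1.116011 < 0 → new bracket [3.622705, 6.420000]

3.62270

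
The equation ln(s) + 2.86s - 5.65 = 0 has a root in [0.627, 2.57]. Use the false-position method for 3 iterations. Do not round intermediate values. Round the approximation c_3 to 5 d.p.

False-position update: c = (a·f(b) − b·f(a))/(f(b) − f(a)); replace the endpoint whose sign matches f(c).
f(0.627000) = -4.323589, f(2.570000) = 2.644106
step 1: c = 1.832669, f(c) = 0.197206 > 0 → new bracket [0.627000, 1.832669]
step 2: c = 1.780075, f(c) = 0.017671 > 0 → new bracket [0.627000, 1.780075]
step 3: c = 1.775382, f(c) = 0.001607 > 0 → new bracket [0.627000, 1.775382]

1.77538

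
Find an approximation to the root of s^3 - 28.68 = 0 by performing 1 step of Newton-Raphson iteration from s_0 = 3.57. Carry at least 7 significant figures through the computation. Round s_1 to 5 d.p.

Newton update: s ← s − f(s)/f'(s).
f'(s) = 3s^2
s_0 = 3.570000: f = 16.819293, f' = 38.234700 → s_1 = 3.570000 - (16.819293)/(38.234700) = 3.130104

3.13010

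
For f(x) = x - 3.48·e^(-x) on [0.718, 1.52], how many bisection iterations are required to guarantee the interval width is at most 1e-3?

10

Initial width b − a = 1.52 − 0.718 = 0.802000.
After n steps the width is (b−a)/2^n; need (b−a)/2^n ≤ 1e-3.
So n ≥ log₂(0.802000/1e-3) = log₂(802.0000) ≈ 9.6475.
Hence n = 10.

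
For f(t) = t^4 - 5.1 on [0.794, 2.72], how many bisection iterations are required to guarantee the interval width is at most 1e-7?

25

Initial width b − a = 2.72 − 0.794 = 1.926000.
After n steps the width is (b−a)/2^n; need (b−a)/2^n ≤ 1e-7.
So n ≥ log₂(1.926000/1e-7) = log₂(19260000.0000) ≈ 24.1991.
Hence n = 25.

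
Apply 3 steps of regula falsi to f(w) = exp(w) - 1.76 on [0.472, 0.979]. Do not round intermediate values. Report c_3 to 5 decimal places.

0.56464

False-position update: c = (a·f(b) − b·f(a))/(f(b) − f(a)); replace the endpoint whose sign matches f(c).
f(0.472000) = -0.156803, f(0.979000) = 0.901793
step 1: c = 0.547098, f(c) = -0.031769 < 0 → new bracket [0.547098, 0.979000]
step 2: c = 0.561796, f(c) = -0.006181 < 0 → new bracket [0.561796, 0.979000]
step 3: c = 0.564636, f(c) = -0.001193 < 0 → new bracket [0.564636, 0.979000]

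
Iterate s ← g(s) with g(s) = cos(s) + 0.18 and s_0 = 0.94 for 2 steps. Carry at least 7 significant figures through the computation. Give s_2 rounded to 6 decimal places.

s_1 = g(0.940000) = 0.769788
s_2 = g(0.769788) = 0.898058

0.898058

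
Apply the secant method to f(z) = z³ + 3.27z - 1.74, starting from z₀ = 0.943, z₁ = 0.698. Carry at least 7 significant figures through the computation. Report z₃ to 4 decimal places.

Secant update: z_(k+1) = z_k − f(z_k)·(z_k − z_(k-1))/(f(z_k) − f(z_(k-1))).
f(z_0) = 2.182172, f(z_1) = 0.882528
z_2 = 0.698000 - (0.882528)·(0.698000 - 0.943000)/(0.882528 - (2.182172)) = 0.531632; f(z_2) = 0.148692
z_3 = 0.531632 - (0.148692)·(0.531632 - 0.698000)/(0.148692 - (0.882528)) = 0.497922; f(z_3) = 0.011652

0.4979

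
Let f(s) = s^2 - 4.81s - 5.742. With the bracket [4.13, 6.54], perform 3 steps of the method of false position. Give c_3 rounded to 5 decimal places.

f(4.130000) = -8.550400, f(6.540000) = 5.572200
step 1: c = 5.589113, f(c) = -1.387452 < 0 → new bracket [5.589113, 6.540000]
step 2: c = 5.778678, f(c) = -0.144320 < 0 → new bracket [5.778678, 6.540000]
step 3: c = 5.797899, f(c) = -0.014264 < 0 → new bracket [5.797899, 6.540000]

5.79790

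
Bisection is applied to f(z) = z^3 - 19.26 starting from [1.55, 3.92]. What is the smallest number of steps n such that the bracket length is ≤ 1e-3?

12

Initial width b − a = 3.92 − 1.55 = 2.370000.
After n steps the width is (b−a)/2^n; need (b−a)/2^n ≤ 1e-3.
So n ≥ log₂(2.370000/1e-3) = log₂(2370.0000) ≈ 11.2107.
Hence n = 12.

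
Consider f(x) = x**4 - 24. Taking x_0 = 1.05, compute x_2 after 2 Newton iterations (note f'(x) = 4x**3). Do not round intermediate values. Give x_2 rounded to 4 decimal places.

Newton update: x ← x − f(x)/f'(x).
x_0 = 1.050000: f = -22.784494, f' = 4.630500 → x_1 = 1.050000 - (-22.784494)/(4.630500) = 5.970526
x_1 = 5.970526: f = 1246.721145, f' = 851.329502 → x_2 = 5.970526 - (1246.721145)/(851.329502) = 4.506085

4.5061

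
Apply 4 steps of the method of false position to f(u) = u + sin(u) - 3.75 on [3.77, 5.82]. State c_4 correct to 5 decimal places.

4.73084

False-position update: c = (a·f(b) − b·f(a))/(f(b) − f(a)); replace the endpoint whose sign matches f(c).
f(3.770000) = -0.567857, f(5.820000) = 1.623200
step 1: c = 4.301299, f(c) = -0.365387 < 0 → new bracket [4.301299, 5.820000]
step 2: c = 4.580348, f(c) = -0.160947 < 0 → new bracket [4.580348, 5.820000]
step 3: c = 4.692177, f(c) = -0.057619 < 0 → new bracket [4.692177, 5.820000]
step 4: c = 4.730839, f(c) = -0.018991 < 0 → new bracket [4.730839, 5.820000]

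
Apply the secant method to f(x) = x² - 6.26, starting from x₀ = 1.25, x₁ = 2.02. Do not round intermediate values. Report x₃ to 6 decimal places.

f(x_0) = -4.697500, f(x_1) = -2.179600
x_2 = 2.020000 - (-2.179600)·(2.020000 - 1.250000)/(-2.179600 - (-4.697500)) = 2.686544; f(x_2) = 0.957521
x_3 = 2.686544 - (0.957521)·(2.686544 - 2.020000)/(0.957521 - (-2.179600)) = 2.483100; f(x_3) = -0.094215

2.483100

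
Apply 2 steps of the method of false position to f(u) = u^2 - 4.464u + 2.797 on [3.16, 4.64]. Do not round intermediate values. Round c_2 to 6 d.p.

3.671916

f(3.160000) = -1.323640, f(4.640000) = 3.613640
step 1: c = 3.556775, f(c) = -0.429796 < 0 → new bracket [3.556775, 4.640000]
step 2: c = 3.671916, f(c) = -0.111466 < 0 → new bracket [3.671916, 4.640000]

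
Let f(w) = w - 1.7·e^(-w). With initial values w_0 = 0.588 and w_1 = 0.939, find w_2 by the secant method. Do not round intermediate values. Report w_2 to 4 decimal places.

0.7863

Secant update: w_(k+1) = w_k − f(w_k)·(w_k − w_(k-1))/(f(w_k) − f(w_(k-1))).
f(w_0) = -0.356243, f(w_1) = 0.274268
w_2 = 0.939000 - (0.274268)·(0.939000 - 0.588000)/(0.274268 - (-0.356243)) = 0.786317; f(w_2) = 0.011935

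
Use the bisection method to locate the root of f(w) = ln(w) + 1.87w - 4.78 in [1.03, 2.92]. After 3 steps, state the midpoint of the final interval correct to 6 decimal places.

f(1.030000) = -2.824341, f(2.920000) = 1.751984 (opposite signs)
step 1: m = 1.975000, f(m) = -0.406182 < 0 → root in [1.975000, 2.920000]
step 2: m = 2.447500, f(m) = 0.691892 > 0 → root in [1.975000, 2.447500]
step 3: m = 2.211250, f(m) = 0.148595 > 0 → root in [1.975000, 2.211250]
Midpoint of [1.975000, 2.211250] = 2.093125

2.093125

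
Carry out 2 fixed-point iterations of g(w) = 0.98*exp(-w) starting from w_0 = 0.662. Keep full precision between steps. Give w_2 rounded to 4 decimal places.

w_1 = g(0.662000) = 0.505502
w_2 = g(0.505502) = 0.591138

0.5911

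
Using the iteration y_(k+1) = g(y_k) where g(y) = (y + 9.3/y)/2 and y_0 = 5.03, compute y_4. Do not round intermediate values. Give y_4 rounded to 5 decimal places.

3.04959

y_1 = g(5.030000) = 3.439453
y_2 = g(3.439453) = 3.071686
y_3 = g(3.071686) = 3.049670
y_4 = g(3.049670) = 3.049590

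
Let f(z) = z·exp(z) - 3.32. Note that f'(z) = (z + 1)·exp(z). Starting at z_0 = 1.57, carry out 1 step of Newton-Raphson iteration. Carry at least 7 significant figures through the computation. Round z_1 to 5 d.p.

Newton update: z ← z − f(z)/f'(z).
z_0 = 1.570000: f = 4.226438, f' = 12.353086 → z_1 = 1.570000 - (4.226438)/(12.353086) = 1.227864

1.22786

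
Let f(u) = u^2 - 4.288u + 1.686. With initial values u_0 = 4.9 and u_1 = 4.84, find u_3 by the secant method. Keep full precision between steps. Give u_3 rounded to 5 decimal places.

f(u_0) = 4.684800, f(u_1) = 4.357680
u_2 = 4.840000 - (4.357680)·(4.840000 - 4.900000)/(4.357680 - (4.684800)) = 4.040719; f(u_2) = 0.686807
u_3 = 4.040719 - (0.686807)·(4.040719 - 4.840000)/(0.686807 - (4.357680)) = 3.891176; f(u_3) = 0.141890

3.89118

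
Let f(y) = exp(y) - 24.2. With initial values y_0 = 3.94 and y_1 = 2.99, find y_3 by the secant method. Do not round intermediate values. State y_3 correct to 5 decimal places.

Secant update: y_(k+1) = y_k − f(y_k)·(y_k − y_(k-1))/(f(y_k) − f(y_(k-1))).
f(y_0) = 27.218601, f(y_1) = -4.314318
y_2 = 2.990000 - (-4.314318)·(2.990000 - 3.940000)/(-4.314318 - (27.218601)) = 3.119979; f(y_2) = -1.554107
y_3 = 3.119979 - (-1.554107)·(3.119979 - 2.990000)/(-1.554107 - (-4.314318)) = 3.193162; f(y_3) = 0.165337

3.19316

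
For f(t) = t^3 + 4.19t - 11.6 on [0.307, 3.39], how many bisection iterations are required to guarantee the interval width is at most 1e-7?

Initial width b − a = 3.39 − 0.307 = 3.083000.
After n steps the width is (b−a)/2^n; need (b−a)/2^n ≤ 1e-7.
So n ≥ log₂(3.083000/1e-7) = log₂(30830000.0000) ≈ 24.8778.
Hence n = 25.

25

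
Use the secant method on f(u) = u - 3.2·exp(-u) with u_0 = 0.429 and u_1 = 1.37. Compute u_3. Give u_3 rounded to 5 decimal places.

f(u_0) = -1.654712, f(u_1) = 0.556858
u_2 = 1.370000 - (0.556858)·(1.370000 - 0.429000)/(0.556858 - (-1.654712)) = 1.133063; f(u_2) = 0.102518
u_3 = 1.133063 - (0.102518)·(1.133063 - 1.370000)/(0.102518 - (0.556858)) = 1.079600; f(u_3) = -0.007540

1.07960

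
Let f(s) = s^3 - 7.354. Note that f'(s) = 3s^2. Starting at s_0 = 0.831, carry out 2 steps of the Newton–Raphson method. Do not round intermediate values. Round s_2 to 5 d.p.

s_0 = 0.831000: f = -6.780144, f' = 2.071683 → s_1 = 0.831000 - (-6.780144)/(2.071683) = 4.103771
s_1 = 4.103771: f = 61.757341, f' = 50.522806 → s_2 = 4.103771 - (61.757341)/(50.522806) = 2.881405

2.88141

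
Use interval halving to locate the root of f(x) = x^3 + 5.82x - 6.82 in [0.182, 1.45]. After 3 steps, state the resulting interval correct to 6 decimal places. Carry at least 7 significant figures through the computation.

f(0.182000) = -5.754731, f(1.450000) = 4.667625 (opposite signs)
step 1: m = 0.816000, f(m) = -1.527542 < 0 → root in [0.816000, 1.450000]
step 2: m = 1.133000, f(m) = 1.228480 > 0 → root in [0.816000, 1.133000]
step 3: m = 0.974500, f(m) = -0.222976 < 0 → root in [0.974500, 1.133000]

[0.974500, 1.133000]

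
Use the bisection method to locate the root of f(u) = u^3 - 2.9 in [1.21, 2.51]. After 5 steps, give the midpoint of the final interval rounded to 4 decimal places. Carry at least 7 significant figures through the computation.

f(1.210000) = -1.128439, f(2.510000) = 12.913251 (opposite signs)
step 1: m = 1.860000, f(m) = 3.534856 > 0 → root in [1.210000, 1.860000]
step 2: m = 1.535000, f(m) = 0.716805 > 0 → root in [1.210000, 1.535000]
step 3: m = 1.372500, f(m) = -0.314545 < 0 → root in [1.372500, 1.535000]
step 4: m = 1.453750, f(m) = 0.172339 > 0 → root in [1.372500, 1.453750]
step 5: m = 1.413125, f(m) = -0.078099 < 0 → root in [1.413125, 1.453750]
Midpoint of [1.413125, 1.453750] = 1.433437

1.4334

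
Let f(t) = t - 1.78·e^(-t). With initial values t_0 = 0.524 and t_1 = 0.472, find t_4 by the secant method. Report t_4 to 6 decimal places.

f(t_0) = -0.530022, f(t_1) = -0.638281
t_2 = 0.472000 - (-0.638281)·(0.472000 - 0.524000)/(-0.638281 - (-0.530022)) = 0.778585; f(t_2) = -0.038534
t_3 = 0.778585 - (-0.038534)·(0.778585 - 0.472000)/(-0.038534 - (-0.638281)) = 0.798283; f(t_3) = -0.002898
t_4 = 0.798283 - (-0.002898)·(0.798283 - 0.778585)/(-0.002898 - (-0.038534)) = 0.799884; f(t_4) = -0.000014

0.799884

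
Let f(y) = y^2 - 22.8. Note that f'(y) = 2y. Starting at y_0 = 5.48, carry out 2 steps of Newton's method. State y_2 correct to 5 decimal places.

4.77515

Newton update: y ← y − f(y)/f'(y).
y_0 = 5.480000: f = 7.230400, f' = 10.960000 → y_1 = 5.480000 - (7.230400)/(10.960000) = 4.820292
y_1 = 4.820292: f = 0.435215, f' = 9.640584 → y_2 = 4.820292 - (0.435215)/(9.640584) = 4.775148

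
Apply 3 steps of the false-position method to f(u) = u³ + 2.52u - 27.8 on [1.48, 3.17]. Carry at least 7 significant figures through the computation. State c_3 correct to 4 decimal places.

2.7496

False-position update: c = (a·f(b) − b·f(a))/(f(b) − f(a)); replace the endpoint whose sign matches f(c).
f(1.480000) = -20.828608, f(3.170000) = 12.043413
step 1: c = 2.550830, f(c) = -4.774336 < 0 → new bracket [2.550830, 3.170000]
step 2: c = 2.726604, f(c) = -0.658372 < 0 → new bracket [2.726604, 3.170000]
step 3: c = 2.749587, f(c) = -0.083541 < 0 → new bracket [2.749587, 3.170000]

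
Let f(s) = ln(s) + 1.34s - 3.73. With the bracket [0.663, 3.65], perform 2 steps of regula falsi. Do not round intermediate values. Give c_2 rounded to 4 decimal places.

2.2213

f(0.663000) = -3.252560, f(3.650000) = 2.455727
step 1: c = 2.364981, f(c) = 0.299845 > 0 → new bracket [0.663000, 2.364981]
step 2: c = 2.221323, f(c) = 0.044677 > 0 → new bracket [0.663000, 2.221323]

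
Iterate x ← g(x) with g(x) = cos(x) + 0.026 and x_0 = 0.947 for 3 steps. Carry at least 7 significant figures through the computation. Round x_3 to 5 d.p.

0.68930

x_1 = g(0.947000) = 0.610121
x_2 = g(0.610121) = 0.845579
x_3 = g(0.845579) = 0.689298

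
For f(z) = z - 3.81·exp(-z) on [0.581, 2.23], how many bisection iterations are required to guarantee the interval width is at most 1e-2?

Initial width b − a = 2.23 − 0.581 = 1.649000.
After n steps the width is (b−a)/2^n; need (b−a)/2^n ≤ 1e-2.
So n ≥ log₂(1.649000/1e-2) = log₂(164.9000) ≈ 7.3654.
Hence n = 8.

8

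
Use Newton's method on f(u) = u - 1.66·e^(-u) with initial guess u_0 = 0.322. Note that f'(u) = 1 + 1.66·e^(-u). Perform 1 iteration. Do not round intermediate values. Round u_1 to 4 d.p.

0.7219

u_0 = 0.322000: f = -0.880999, f' = 2.202999 → u_1 = 0.322000 - (-0.880999)/(2.202999) = 0.721909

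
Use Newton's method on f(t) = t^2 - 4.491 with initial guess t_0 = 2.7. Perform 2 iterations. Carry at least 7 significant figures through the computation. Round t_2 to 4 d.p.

f'(t) = 2t
t_0 = 2.700000: f = 2.799000, f' = 5.400000 → t_1 = 2.700000 - (2.799000)/(5.400000) = 2.181667
t_1 = 2.181667: f = 0.268669, f' = 4.363333 → t_2 = 2.181667 - (0.268669)/(4.363333) = 2.120092

2.1201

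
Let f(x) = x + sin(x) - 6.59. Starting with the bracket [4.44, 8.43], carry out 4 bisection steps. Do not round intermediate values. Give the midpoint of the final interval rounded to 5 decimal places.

f(4.440000) = -3.113131, f(8.430000) = 2.678638 (opposite signs)
step 1: m = 6.435000, f(m) = -0.003768 < 0 → root in [6.435000, 8.430000]
step 2: m = 7.432500, f(m) = 1.754984 > 0 → root in [6.435000, 7.432500]
step 3: m = 6.933750, f(m) = 0.949386 > 0 → root in [6.435000, 6.933750]
step 4: m = 6.684375, f(m) = 0.484889 > 0 → root in [6.435000, 6.684375]
Midpoint of [6.435000, 6.684375] = 6.559688

6.55969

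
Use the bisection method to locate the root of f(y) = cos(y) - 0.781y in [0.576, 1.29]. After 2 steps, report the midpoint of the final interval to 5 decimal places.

0.84375

f(0.576000) = 0.388792, f(1.290000) = -0.730369 (opposite signs)
step 1: m = 0.933000, f(m) = -0.133247 < 0 → root in [0.576000, 0.933000]
step 2: m = 0.754500, f(m) = 0.139350 > 0 → root in [0.754500, 0.933000]
Midpoint of [0.754500, 0.933000] = 0.843750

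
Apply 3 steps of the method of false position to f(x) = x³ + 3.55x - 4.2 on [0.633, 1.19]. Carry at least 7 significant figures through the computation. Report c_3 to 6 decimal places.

0.944811

f(0.633000) = -1.699214, f(1.190000) = 1.709659
step 1: c = 0.910647, f(c) = -0.212026 < 0 → new bracket [0.910647, 1.190000]
step 2: c = 0.941469, f(c) = -0.023303 < 0 → new bracket [0.941469, 1.190000]
step 3: c = 0.944811, f(c) = -0.002521 < 0 → new bracket [0.944811, 1.190000]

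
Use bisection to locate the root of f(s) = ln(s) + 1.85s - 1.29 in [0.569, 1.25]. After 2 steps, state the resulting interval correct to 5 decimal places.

[0.73925, 0.90950]

f(0.569000) = -0.801225, f(1.250000) = 1.245644 (opposite signs)
step 1: m = 0.909500, f(m) = 0.297715 > 0 → root in [0.569000, 0.909500]
step 2: m = 0.739250, f(m) = -0.224507 < 0 → root in [0.739250, 0.909500]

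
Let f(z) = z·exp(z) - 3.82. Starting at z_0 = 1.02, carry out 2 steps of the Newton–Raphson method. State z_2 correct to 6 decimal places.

1.177435

Newton update: z ← z − f(z)/f'(z).
f'(z) = (z + 1)·exp(z)
z_0 = 1.020000: f = -0.991341, f' = 5.601853 → z_1 = 1.020000 - (-0.991341)/(5.601853) = 1.196967
z_1 = 1.196967: f = 0.142033, f' = 7.272094 → z_2 = 1.196967 - (0.142033)/(7.272094) = 1.177435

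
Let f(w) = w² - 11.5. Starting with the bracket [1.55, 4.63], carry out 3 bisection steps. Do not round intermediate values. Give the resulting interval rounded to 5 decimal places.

[3.09000, 3.47500]

f(1.550000) = -9.097500, f(4.630000) = 9.936900 (opposite signs)
step 1: m = 3.090000, f(m) = -1.951900 < 0 → root in [3.090000, 4.630000]
step 2: m = 3.860000, f(m) = 3.399600 > 0 → root in [3.090000, 3.860000]
step 3: m = 3.475000, f(m) = 0.575625 > 0 → root in [3.090000, 3.475000]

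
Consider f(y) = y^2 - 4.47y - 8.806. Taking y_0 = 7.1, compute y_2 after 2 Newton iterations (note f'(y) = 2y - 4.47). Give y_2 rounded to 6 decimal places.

Newton update: y ← y − f(y)/f'(y).
y_0 = 7.100000: f = 9.867000, f' = 9.730000 → y_1 = 7.100000 - (9.867000)/(9.730000) = 6.085920
y_1 = 6.085920: f = 1.028359, f' = 7.701840 → y_2 = 6.085920 - (1.028359)/(7.701840) = 5.952399

5.952399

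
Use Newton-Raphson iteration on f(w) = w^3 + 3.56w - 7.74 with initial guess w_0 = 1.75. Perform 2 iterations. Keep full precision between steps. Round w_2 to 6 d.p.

1.402224

Newton update: w ← w − f(w)/f'(w).
f'(w) = 3w^2 + 3.56
w_0 = 1.750000: f = 3.849375, f' = 12.747500 → w_1 = 1.750000 - (3.849375)/(12.747500) = 1.448029
w_1 = 1.448029: f = 0.451193, f' = 9.850364 → w_2 = 1.448029 - (0.451193)/(9.850364) = 1.402224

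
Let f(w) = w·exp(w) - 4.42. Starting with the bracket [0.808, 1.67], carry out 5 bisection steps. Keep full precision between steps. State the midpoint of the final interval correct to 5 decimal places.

1.25247

f(0.808000) = -2.607319, f(1.670000) = 4.451320 (opposite signs)
step 1: m = 1.239000, f(m) = -0.142774 < 0 → root in [1.239000, 1.670000]
step 2: m = 1.454500, f(m) = 1.808666 > 0 → root in [1.239000, 1.454500]
step 3: m = 1.346750, f(m) = 0.758132 > 0 → root in [1.239000, 1.346750]
step 4: m = 1.292875, f(m) = 0.290261 > 0 → root in [1.239000, 1.292875]
step 5: m = 1.265937, f(m) = 0.069541 > 0 → root in [1.239000, 1.265937]
Midpoint of [1.239000, 1.265937] = 1.252469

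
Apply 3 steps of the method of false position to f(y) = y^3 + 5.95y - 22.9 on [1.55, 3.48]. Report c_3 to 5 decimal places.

f(1.550000) = -9.953625, f(3.480000) = 39.950192
step 1: c = 1.934950, f(c) = -4.142526 < 0 → new bracket [1.934950, 3.480000]
step 2: c = 2.080108, f(c) = -1.523036 < 0 → new bracket [2.080108, 3.480000]
step 3: c = 2.131517, f(c) = -0.533213 < 0 → new bracket [2.131517, 3.480000]

2.13152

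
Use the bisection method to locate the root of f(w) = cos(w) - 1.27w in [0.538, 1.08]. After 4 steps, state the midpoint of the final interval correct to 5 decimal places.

f(0.538000) = 0.175475, f(1.080000) = -0.900272 (opposite signs)
step 1: m = 0.809000, f(m) = -0.337208 < 0 → root in [0.538000, 0.809000]
step 2: m = 0.673500, f(m) = -0.073702 < 0 → root in [0.538000, 0.673500]
step 3: m = 0.605750, f(m) = 0.052773 > 0 → root in [0.605750, 0.673500]
step 4: m = 0.639625, f(m) = -0.010004 < 0 → root in [0.605750, 0.639625]
Midpoint of [0.605750, 0.639625] = 0.622688

0.62269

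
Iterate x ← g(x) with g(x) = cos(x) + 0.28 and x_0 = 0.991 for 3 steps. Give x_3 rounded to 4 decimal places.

x_1 = g(0.991000) = 0.827854
x_2 = g(0.827854) = 0.956458
x_3 = g(0.956458) = 0.856418

0.8564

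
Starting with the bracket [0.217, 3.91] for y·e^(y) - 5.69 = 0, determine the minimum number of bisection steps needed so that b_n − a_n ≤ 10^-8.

29

Initial width b − a = 3.91 − 0.217 = 3.693000.
After n steps the width is (b−a)/2^n; need (b−a)/2^n ≤ 10^-8.
So n ≥ log₂(3.693000/10^-8) = log₂(369300000.0000) ≈ 28.4602.
Hence n = 29.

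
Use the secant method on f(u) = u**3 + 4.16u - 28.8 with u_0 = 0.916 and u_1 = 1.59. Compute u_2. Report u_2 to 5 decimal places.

3.61212

f(u_0) = -24.220865, f(u_1) = -18.165921
u_2 = 1.590000 - (-18.165921)·(1.590000 - 0.916000)/(-18.165921 - (-24.220865)) = 3.612121; f(u_2) = 33.355290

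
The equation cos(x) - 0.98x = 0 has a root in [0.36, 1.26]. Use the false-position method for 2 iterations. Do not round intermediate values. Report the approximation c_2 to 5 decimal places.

f(0.360000) = 0.583097, f(1.260000) = -0.928983
step 1: c = 0.707063, f(c) = 0.067351 > 0 → new bracket [0.707063, 1.260000]
step 2: c = 0.744441, f(c) = 0.005915 > 0 → new bracket [0.744441, 1.260000]

0.74444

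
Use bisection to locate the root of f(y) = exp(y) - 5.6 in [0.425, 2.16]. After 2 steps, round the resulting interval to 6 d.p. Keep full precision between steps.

[1.292500, 1.726250]

f(0.425000) = -4.070410, f(2.160000) = 3.071138 (opposite signs)
step 1: m = 1.292500, f(m) = -1.958120 < 0 → root in [1.292500, 2.160000]
step 2: m = 1.726250, f(m) = 0.019541 > 0 → root in [1.292500, 1.726250]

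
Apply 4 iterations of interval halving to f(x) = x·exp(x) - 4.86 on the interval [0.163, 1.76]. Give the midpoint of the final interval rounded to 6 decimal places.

f(0.163000) = -4.668143, f(1.760000) = 5.369890 (opposite signs)
step 1: m = 0.961500, f(m) = -2.345084 < 0 → root in [0.961500, 1.760000]
step 2: m = 1.360750, f(m) = 0.445723 > 0 → root in [0.961500, 1.360750]
step 3: m = 1.161125, f(m) = -1.151919 < 0 → root in [1.161125, 1.360750]
step 4: m = 1.260937, f(m) = -0.410494 < 0 → root in [1.260937, 1.360750]
Midpoint of [1.260937, 1.360750] = 1.310844

1.310844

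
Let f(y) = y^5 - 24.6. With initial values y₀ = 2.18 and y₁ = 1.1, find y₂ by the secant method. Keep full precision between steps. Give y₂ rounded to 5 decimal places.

1.62133

f(y_0) = 24.635967, f(y_1) = -22.989490
y_2 = 1.100000 - (-22.989490)·(1.100000 - 2.180000)/(-22.989490 - (24.635967)) = 1.621331; f(y_2) = -13.396362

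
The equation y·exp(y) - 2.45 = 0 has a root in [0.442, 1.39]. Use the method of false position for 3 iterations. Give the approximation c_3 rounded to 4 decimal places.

f(0.442000) = -1.762329, f(1.390000) = 3.130642
step 1: c = 0.783447, f(c) = -0.735032 < 0 → new bracket [0.783447, 1.390000]
step 2: c = 0.898779, f(c) = -0.242059 < 0 → new bracket [0.898779, 1.390000]
step 3: c = 0.934034, f(c) = -0.073114 < 0 → new bracket [0.934034, 1.390000]

0.9340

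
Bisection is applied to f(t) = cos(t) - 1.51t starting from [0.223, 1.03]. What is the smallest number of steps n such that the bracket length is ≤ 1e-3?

Initial width b − a = 1.03 − 0.223 = 0.807000.
After n steps the width is (b−a)/2^n; need (b−a)/2^n ≤ 1e-3.
So n ≥ log₂(0.807000/1e-3) = log₂(807.0000) ≈ 9.6564.
Hence n = 10.

10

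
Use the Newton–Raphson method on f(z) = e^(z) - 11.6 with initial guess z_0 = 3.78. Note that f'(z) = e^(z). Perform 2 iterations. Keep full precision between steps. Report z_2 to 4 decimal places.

z_0 = 3.780000: f = 32.216042, f' = 43.816042 → z_1 = 3.780000 - (32.216042)/(43.816042) = 3.044743
z_1 = 3.044743: f = 9.404637, f' = 21.004637 → z_2 = 3.044743 - (9.404637)/(21.004637) = 2.597002

2.5970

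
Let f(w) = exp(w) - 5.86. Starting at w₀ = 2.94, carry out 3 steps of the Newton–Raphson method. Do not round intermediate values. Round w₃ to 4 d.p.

Newton update: w ← w − f(w)/f'(w).
f'(w) = exp(w)
w_0 = 2.940000: f = 13.055846, f' = 18.915846 → w_1 = 2.940000 - (13.055846)/(18.915846) = 2.249793
w_1 = 2.249793: f = 3.625774, f' = 9.485774 → w_2 = 2.249793 - (3.625774)/(9.485774) = 1.867560
w_2 = 1.867560: f = 0.612487, f' = 6.472487 → w_3 = 1.867560 - (0.612487)/(6.472487) = 1.772931

1.7729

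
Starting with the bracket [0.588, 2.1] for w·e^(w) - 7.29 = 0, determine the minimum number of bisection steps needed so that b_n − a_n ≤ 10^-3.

11

Initial width b − a = 2.1 − 0.588 = 1.512000.
After n steps the width is (b−a)/2^n; need (b−a)/2^n ≤ 10^-3.
So n ≥ log₂(1.512000/10^-3) = log₂(1512.0000) ≈ 10.5622.
Hence n = 11.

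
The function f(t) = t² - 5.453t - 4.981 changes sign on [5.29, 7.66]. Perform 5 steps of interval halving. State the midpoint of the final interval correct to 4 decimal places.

6.2158

f(5.290000) = -5.843270, f(7.660000) = 11.924620 (opposite signs)
step 1: m = 6.475000, f(m) = 1.636450 > 0 → root in [5.290000, 6.475000]
step 2: m = 5.882500, f(m) = -2.454466 < 0 → root in [5.882500, 6.475000]
step 3: m = 6.178750, f(m) = -0.496772 < 0 → root in [6.178750, 6.475000]
step 4: m = 6.326875, f(m) = 0.547898 > 0 → root in [6.178750, 6.326875]
step 5: m = 6.252812, f(m) = 0.020078 > 0 → root in [6.178750, 6.252812]
Midpoint of [6.178750, 6.252812] = 6.215781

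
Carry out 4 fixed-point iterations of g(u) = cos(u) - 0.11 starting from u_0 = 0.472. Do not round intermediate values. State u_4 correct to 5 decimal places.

u_1 = g(0.472000) = 0.780661
u_2 = g(0.780661) = 0.600449
u_3 = g(0.600449) = 0.715082
u_4 = g(0.715082) = 0.645039

0.64504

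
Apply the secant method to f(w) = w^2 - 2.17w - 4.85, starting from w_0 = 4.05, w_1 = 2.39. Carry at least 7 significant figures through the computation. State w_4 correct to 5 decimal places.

f(w_0) = 2.764000, f(w_1) = -4.324200
w_2 = 2.390000 - (-4.324200)·(2.390000 - 4.050000)/(-4.324200 - (2.764000)) = 3.402693; f(w_2) = -0.655523
w_3 = 3.402693 - (-0.655523)·(3.402693 - 2.390000)/(-0.655523 - (-4.324200)) = 3.583642; f(w_3) = 0.215989
w_4 = 3.583642 - (0.215989)·(3.583642 - 3.402693)/(0.215989 - (-0.655523)) = 3.538797; f(w_4) = -0.006104

3.53880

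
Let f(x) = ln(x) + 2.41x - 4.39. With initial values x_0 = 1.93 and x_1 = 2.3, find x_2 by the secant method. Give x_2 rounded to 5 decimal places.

f(x_0) = 0.918820, f(x_1) = 1.985909
x_2 = 2.300000 - (1.985909)·(2.300000 - 1.930000)/(1.985909 - (0.918820)) = 1.611410; f(x_2) = -0.029391

1.61141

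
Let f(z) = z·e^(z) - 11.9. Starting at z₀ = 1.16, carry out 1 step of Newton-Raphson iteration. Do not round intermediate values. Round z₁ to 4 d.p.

f'(z) = (z + 1)·e^(z)
z_0 = 1.160000: f = -8.199677, f' = 6.890256 → z_1 = 1.160000 - (-8.199677)/(6.890256) = 2.350040

2.3500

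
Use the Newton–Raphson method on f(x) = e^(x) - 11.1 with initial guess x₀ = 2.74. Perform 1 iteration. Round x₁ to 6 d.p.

f'(x) = e^(x)
x_0 = 2.740000: f = 4.386985, f' = 15.486985 → x_1 = 2.740000 - (4.386985)/(15.486985) = 2.456731

2.456731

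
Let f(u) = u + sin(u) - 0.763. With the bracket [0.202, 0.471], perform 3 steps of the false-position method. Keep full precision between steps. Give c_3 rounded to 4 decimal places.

f(0.202000) = -0.360371, f(0.471000) = 0.161778
step 1: c = 0.387656, f(c) = 0.002675 > 0 → new bracket [0.202000, 0.387656]
step 2: c = 0.386288, f(c) = 0.000040 > 0 → new bracket [0.202000, 0.386288]
step 3: c = 0.386267, f(c) = 0.000001 > 0 → new bracket [0.202000, 0.386267]

0.3863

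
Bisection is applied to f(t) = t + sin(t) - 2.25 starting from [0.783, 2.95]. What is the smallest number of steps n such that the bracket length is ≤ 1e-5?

Initial width b − a = 2.95 − 0.783 = 2.167000.
After n steps the width is (b−a)/2^n; need (b−a)/2^n ≤ 1e-5.
So n ≥ log₂(2.167000/1e-5) = log₂(216700.0000) ≈ 17.7253.
Hence n = 18.

18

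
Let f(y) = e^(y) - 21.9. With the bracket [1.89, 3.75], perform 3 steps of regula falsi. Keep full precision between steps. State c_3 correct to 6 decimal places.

f(1.890000) = -15.280631, f(3.750000) = 20.621082
step 1: c = 2.681661, f(c) = -7.290666 < 0 → new bracket [2.681661, 3.750000]
step 2: c = 2.960715, f(c) = -2.588218 < 0 → new bracket [2.960715, 3.750000]
step 3: c = 3.048734, f(c) = -0.811380 < 0 → new bracket [3.048734, 3.750000]

3.048734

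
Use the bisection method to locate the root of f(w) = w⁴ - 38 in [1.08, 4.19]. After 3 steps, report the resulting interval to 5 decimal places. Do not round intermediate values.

f(1.080000) = -36.639511, f(4.190000) = 270.216647 (opposite signs)
step 1: m = 2.635000, f(m) = 10.208373 > 0 → root in [1.080000, 2.635000]
step 2: m = 1.857500, f(m) = -26.095387 < 0 → root in [1.857500, 2.635000]
step 3: m = 2.246250, f(m) = -12.541526 < 0 → root in [2.246250, 2.635000]

[2.24625, 2.63500]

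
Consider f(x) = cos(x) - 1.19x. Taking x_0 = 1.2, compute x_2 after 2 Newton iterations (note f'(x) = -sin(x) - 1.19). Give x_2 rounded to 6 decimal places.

x_0 = 1.200000: f = -1.065642, f' = -2.122039 → x_1 = 1.200000 - (-1.065642)/(-2.122039) = 0.697822
x_1 = 0.697822: f = -0.064164, f' = -1.832550 → x_2 = 0.697822 - (-0.064164)/(-1.832550) = 0.662808

0.662808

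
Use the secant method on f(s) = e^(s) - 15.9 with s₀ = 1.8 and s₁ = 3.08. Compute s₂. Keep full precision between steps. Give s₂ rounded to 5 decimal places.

2.60264

f(s_0) = -9.850353, f(s_1) = 5.858402
s_2 = 3.080000 - (5.858402)·(3.080000 - 1.800000)/(5.858402 - (-9.850353)) = 2.602638; f(s_2) = -2.400691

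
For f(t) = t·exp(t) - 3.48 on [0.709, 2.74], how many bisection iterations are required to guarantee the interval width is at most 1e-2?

8

Initial width b − a = 2.74 − 0.709 = 2.031000.
After n steps the width is (b−a)/2^n; need (b−a)/2^n ≤ 1e-2.
So n ≥ log₂(2.031000/1e-2) = log₂(203.1000) ≈ 7.6660.
Hence n = 8.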